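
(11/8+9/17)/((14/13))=481/272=1.77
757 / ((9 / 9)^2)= 757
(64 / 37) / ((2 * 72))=0.01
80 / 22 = 40 / 11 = 3.64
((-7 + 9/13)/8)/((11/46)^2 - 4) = 21689/108459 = 0.20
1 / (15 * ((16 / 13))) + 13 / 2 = 1573 / 240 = 6.55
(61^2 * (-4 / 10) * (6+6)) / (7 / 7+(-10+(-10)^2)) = -89304 / 455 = -196.27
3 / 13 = 0.23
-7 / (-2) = 7 / 2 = 3.50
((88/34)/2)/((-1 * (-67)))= 22/1139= 0.02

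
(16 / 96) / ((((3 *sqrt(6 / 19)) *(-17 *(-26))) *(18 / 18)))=sqrt(114) / 47736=0.00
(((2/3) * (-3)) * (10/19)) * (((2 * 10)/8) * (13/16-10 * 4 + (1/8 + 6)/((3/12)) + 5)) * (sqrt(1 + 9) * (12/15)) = 775 * sqrt(10)/38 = 64.49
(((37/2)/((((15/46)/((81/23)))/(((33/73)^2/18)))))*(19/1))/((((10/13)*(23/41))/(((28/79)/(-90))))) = -952110159/2420698250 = -0.39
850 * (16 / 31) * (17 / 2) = 115600 / 31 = 3729.03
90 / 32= 2.81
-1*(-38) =38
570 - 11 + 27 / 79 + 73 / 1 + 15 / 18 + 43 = 320507 / 474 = 676.18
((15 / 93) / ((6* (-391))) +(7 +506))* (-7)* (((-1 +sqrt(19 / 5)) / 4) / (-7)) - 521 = -188869417 / 290904 +37308433* sqrt(95) / 1454520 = -399.24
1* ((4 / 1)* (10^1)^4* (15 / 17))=600000 / 17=35294.12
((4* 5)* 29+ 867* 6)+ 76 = 5858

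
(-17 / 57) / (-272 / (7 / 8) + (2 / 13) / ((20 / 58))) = 7735 / 8050509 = 0.00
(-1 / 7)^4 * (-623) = -89 / 343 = -0.26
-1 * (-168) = 168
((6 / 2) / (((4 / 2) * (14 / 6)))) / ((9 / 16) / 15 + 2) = 360 / 1141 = 0.32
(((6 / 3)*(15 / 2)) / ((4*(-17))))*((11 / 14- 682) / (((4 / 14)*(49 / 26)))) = 109395 / 392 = 279.07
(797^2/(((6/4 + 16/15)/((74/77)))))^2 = 1988562450489440400/35153041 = 56568717639.23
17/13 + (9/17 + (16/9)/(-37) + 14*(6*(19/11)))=146.88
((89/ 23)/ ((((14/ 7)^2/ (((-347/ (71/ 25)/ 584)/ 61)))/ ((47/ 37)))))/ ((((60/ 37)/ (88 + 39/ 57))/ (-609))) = 2482465872775/ 17684893568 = 140.37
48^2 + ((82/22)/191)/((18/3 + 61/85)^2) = 1578268269089/685012141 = 2304.00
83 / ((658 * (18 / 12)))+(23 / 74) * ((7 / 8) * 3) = 525857 / 584304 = 0.90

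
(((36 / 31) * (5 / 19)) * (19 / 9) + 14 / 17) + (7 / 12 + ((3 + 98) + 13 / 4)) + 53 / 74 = 6260246 / 58497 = 107.02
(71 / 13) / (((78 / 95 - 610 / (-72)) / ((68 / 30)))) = 550392 / 413179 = 1.33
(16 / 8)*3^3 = 54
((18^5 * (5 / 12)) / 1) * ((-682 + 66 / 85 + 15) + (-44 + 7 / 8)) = -9494232831 / 17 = -558484284.18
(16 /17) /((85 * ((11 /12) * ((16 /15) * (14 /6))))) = 108 /22253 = 0.00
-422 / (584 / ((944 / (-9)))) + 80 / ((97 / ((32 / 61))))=296324852 / 3887469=76.23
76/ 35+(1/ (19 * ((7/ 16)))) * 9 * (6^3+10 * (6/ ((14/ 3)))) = 1163548/ 4655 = 249.96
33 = 33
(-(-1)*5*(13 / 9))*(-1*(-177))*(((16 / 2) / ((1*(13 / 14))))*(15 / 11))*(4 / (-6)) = -330400 / 33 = -10012.12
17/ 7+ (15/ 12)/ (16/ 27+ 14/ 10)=23017/ 7532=3.06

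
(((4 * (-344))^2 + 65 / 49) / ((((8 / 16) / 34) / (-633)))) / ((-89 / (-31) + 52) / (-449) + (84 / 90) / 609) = 72537806950948436220 / 107406383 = 675358437039.52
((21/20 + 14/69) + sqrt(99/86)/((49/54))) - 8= -9311/1380 + 81 * sqrt(946)/2107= -5.56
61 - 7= 54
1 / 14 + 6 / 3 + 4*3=197 / 14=14.07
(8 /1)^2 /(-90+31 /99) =-6336 /8879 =-0.71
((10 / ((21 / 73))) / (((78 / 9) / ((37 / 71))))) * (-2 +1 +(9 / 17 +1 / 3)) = -13505 / 47073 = -0.29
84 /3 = 28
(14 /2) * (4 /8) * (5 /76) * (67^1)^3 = 10526705 /152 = 69254.64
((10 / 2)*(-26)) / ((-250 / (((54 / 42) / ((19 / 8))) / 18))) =0.02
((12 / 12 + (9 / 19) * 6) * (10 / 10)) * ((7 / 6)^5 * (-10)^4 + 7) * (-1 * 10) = -3835338605 / 4617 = -830699.29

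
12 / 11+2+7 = 10.09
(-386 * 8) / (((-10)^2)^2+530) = -1544 / 5265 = -0.29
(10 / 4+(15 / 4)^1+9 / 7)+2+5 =407 / 28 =14.54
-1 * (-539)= 539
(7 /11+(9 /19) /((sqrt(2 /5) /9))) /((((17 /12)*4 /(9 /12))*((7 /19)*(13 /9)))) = 1539 /9724+6561*sqrt(10) /12376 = 1.83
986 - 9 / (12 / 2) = 1969 / 2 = 984.50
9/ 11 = 0.82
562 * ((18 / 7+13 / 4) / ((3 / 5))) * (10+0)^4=1145075000 / 21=54527380.95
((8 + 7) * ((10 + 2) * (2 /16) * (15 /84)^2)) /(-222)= -375 /116032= -0.00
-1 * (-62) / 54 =1.15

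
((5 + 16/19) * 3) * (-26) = -8658/19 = -455.68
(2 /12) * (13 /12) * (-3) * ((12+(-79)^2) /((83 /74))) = -3007693 /996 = -3019.77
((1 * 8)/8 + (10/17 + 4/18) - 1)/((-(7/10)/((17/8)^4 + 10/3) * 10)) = -9037213/3290112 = -2.75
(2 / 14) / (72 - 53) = 1 / 133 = 0.01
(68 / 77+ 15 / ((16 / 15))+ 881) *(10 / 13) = 5519025 / 8008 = 689.19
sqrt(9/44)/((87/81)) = 81 * sqrt(11)/638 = 0.42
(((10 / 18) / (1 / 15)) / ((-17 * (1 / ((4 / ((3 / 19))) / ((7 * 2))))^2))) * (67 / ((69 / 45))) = -12093500 / 172431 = -70.14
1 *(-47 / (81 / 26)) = -1222 / 81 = -15.09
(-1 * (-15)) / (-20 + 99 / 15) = -75 / 67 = -1.12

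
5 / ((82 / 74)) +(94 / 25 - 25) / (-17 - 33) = 253021 / 51250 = 4.94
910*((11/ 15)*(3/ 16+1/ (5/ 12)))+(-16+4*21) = 71789/ 40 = 1794.72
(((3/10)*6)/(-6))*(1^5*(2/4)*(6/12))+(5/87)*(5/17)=-3437/59160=-0.06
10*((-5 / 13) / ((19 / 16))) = -800 / 247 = -3.24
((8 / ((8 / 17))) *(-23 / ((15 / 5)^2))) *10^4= -3910000 / 9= -434444.44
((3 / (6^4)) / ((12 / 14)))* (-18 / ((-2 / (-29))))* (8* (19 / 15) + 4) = -10759 / 1080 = -9.96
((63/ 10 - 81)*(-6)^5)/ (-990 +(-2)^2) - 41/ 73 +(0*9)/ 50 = -106109329/ 179945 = -589.68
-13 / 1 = -13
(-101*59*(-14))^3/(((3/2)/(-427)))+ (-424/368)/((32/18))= -165287830478396901.98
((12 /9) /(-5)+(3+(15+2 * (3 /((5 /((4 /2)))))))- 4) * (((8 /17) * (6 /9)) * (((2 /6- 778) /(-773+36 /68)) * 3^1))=2258344 /147735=15.29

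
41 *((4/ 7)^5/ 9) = 41984/ 151263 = 0.28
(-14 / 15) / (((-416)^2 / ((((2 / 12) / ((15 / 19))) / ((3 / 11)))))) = -1463 / 350438400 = -0.00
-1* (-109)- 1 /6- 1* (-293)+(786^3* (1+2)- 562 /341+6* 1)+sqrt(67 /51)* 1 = sqrt(3417) /51+2980537863583 /2046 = 1456763375.33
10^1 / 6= 5 / 3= 1.67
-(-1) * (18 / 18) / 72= 1 / 72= 0.01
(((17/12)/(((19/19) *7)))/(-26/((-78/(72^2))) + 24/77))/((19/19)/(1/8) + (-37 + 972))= 187/1505933280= 0.00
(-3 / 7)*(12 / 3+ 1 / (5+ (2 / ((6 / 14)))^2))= -417 / 241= -1.73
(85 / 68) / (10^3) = 1 / 800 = 0.00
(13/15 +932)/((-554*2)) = -13993/16620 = -0.84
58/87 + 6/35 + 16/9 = 824/315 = 2.62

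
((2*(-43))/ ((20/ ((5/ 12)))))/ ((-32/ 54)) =387/ 128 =3.02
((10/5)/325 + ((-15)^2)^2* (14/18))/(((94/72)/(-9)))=-4146188148/15275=-271436.21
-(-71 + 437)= -366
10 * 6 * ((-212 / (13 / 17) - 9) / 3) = -74420 / 13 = -5724.62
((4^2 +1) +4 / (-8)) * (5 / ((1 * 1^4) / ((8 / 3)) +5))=15.35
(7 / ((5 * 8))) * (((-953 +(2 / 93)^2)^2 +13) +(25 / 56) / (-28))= 106529390219803991 / 670254600960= 158938.69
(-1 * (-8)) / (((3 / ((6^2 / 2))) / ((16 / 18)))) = 128 / 3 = 42.67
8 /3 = 2.67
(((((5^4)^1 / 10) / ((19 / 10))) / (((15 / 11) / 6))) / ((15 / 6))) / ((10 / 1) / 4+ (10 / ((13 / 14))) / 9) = 51480 / 3287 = 15.66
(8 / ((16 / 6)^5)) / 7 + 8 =229619 / 28672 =8.01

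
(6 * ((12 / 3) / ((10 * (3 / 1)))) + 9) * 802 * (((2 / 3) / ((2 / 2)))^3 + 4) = 33767.17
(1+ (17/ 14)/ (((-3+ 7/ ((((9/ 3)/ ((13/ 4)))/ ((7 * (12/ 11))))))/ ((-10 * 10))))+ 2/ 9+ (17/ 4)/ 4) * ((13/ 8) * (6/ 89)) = 144989/ 18062016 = 0.01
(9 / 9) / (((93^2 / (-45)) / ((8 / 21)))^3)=-64000 / 8219171589741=-0.00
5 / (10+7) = 5 / 17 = 0.29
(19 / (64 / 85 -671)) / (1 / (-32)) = 51680 / 56971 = 0.91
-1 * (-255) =255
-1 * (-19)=19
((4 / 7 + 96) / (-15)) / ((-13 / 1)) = 52 / 105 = 0.50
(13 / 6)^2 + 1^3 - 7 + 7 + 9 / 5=1349 / 180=7.49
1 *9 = 9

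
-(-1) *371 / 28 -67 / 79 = 12.40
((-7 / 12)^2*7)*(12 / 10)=343 / 120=2.86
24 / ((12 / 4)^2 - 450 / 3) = -8 / 47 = -0.17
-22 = -22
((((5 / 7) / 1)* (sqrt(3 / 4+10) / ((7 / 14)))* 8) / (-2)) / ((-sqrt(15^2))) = 4* sqrt(43) / 21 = 1.25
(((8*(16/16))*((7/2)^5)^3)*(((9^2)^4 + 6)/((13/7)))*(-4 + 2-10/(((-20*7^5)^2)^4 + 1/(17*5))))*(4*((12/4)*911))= -587401558801824125994.36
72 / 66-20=-208 / 11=-18.91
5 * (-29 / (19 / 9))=-1305 / 19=-68.68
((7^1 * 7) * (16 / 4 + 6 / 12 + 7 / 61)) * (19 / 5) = 524153 / 610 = 859.27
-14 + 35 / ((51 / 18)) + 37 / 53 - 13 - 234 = -223402 / 901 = -247.95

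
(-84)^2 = 7056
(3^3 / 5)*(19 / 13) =7.89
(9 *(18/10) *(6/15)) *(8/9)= 144/25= 5.76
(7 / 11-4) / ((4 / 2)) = -37 / 22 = -1.68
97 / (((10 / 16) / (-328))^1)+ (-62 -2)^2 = -234048 / 5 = -46809.60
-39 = -39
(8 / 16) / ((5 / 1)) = 1 / 10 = 0.10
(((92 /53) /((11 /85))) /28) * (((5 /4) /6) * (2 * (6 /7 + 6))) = 39100 /28567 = 1.37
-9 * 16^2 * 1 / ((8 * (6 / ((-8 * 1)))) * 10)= 192 / 5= 38.40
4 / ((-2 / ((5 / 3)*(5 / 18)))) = -25 / 27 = -0.93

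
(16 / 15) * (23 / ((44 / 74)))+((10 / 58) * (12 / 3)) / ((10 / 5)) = 199082 / 4785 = 41.61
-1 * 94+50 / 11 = -984 / 11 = -89.45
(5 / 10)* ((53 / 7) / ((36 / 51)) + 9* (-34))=-24803 / 168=-147.64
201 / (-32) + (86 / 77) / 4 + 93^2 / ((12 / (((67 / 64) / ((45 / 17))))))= 279.04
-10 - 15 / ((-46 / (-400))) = -3230 / 23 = -140.43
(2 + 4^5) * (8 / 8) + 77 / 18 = 18545 / 18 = 1030.28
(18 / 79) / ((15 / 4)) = 24 / 395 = 0.06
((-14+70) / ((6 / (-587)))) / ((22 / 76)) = -624568 / 33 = -18926.30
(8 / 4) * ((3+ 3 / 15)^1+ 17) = 202 / 5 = 40.40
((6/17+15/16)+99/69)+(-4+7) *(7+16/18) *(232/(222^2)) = 2.84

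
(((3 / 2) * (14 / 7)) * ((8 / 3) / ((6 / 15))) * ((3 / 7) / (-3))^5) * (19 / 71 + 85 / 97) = -157560 / 115749809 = -0.00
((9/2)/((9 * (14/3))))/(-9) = -1/84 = -0.01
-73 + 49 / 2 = -97 / 2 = -48.50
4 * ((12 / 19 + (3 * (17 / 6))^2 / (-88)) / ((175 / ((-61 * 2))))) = 11041 / 20900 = 0.53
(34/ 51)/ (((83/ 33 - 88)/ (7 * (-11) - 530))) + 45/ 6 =69023/ 5642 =12.23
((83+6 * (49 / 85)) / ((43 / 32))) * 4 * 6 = 5644032 / 3655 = 1544.19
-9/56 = -0.16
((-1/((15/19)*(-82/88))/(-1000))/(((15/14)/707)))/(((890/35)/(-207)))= 166528901/22806250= 7.30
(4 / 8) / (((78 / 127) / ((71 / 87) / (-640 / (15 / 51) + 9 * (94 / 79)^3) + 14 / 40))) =20577646420571 / 72296524478880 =0.28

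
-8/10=-4/5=-0.80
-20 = -20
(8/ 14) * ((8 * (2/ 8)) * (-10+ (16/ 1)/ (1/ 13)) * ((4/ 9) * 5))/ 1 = 3520/ 7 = 502.86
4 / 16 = 1 / 4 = 0.25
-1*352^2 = -123904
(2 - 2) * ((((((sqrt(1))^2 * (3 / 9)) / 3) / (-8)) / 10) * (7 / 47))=0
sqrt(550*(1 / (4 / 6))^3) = 43.08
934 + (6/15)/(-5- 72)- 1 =359203/385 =932.99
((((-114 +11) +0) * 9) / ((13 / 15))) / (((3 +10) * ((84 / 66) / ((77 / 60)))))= -112167 / 1352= -82.96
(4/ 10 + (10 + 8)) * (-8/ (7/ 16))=-11776/ 35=-336.46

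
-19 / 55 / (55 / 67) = -0.42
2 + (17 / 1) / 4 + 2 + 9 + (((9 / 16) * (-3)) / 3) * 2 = 129 / 8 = 16.12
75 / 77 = 0.97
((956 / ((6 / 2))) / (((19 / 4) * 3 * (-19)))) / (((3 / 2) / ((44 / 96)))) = -10516 / 29241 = -0.36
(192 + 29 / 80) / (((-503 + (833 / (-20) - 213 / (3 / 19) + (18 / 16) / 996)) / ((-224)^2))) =-5097.03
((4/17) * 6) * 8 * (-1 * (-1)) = 192/17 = 11.29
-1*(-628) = 628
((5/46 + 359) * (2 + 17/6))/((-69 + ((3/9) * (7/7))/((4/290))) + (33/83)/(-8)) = -2742154/70909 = -38.67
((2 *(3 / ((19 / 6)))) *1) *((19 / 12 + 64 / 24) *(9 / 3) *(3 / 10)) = 1377 / 190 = 7.25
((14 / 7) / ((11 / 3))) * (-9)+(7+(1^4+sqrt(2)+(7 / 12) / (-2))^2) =17 * sqrt(2) / 12+29099 / 6336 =6.60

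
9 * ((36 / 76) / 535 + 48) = 4391361 / 10165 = 432.01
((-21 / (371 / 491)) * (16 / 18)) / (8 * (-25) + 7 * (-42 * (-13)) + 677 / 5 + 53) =-4910 / 757317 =-0.01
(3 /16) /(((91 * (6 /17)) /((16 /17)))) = 0.01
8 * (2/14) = 8/7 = 1.14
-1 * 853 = -853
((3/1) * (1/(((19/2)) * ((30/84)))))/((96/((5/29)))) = 7/4408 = 0.00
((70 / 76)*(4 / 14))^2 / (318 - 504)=-0.00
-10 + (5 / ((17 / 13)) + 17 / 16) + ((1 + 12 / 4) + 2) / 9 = -3629 / 816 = -4.45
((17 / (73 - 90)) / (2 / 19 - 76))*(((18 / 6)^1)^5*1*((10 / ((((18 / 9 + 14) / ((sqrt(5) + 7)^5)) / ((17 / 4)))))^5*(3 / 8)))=217745222748884250201125900.00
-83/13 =-6.38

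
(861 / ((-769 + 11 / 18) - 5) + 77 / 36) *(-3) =-513989 / 167052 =-3.08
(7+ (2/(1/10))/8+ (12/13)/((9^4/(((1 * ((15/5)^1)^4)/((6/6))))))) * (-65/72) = -33385/3888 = -8.59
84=84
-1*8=-8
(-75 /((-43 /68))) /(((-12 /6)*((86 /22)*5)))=-5610 /1849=-3.03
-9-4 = -13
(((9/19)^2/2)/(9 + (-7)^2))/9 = 0.00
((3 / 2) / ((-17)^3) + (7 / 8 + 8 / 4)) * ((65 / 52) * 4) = 14.37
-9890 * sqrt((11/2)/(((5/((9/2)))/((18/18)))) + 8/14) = -989 * sqrt(27055)/7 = -23239.25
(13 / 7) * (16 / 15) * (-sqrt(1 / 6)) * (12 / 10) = -208 * sqrt(6) / 525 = -0.97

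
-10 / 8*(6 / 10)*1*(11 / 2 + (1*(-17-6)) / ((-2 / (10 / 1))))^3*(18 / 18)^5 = -41992563 / 32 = -1312267.59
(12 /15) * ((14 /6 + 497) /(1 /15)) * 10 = 59920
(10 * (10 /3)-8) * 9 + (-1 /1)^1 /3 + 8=707 /3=235.67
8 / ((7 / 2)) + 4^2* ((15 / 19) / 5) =640 / 133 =4.81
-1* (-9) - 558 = -549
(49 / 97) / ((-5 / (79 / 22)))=-3871 / 10670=-0.36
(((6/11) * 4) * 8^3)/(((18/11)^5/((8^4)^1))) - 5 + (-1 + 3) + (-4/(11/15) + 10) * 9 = 84445314499/216513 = 390024.22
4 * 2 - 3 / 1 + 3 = 8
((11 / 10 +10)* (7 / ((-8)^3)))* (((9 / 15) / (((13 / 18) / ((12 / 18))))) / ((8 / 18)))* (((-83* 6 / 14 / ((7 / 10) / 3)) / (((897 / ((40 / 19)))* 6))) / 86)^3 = 0.00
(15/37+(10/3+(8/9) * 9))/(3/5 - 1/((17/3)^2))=1882835/91242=20.64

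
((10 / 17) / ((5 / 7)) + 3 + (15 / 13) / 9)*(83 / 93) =217460 / 61659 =3.53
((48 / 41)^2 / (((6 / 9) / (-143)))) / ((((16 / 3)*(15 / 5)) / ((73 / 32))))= -281853 / 6724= -41.92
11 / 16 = 0.69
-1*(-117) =117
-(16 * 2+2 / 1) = -34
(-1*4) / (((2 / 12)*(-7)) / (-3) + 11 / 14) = -126 / 37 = -3.41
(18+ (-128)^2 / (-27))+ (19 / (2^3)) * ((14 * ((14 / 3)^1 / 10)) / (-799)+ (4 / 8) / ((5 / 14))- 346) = -1214352139 / 862920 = -1407.26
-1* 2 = -2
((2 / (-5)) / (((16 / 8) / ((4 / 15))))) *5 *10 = -8 / 3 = -2.67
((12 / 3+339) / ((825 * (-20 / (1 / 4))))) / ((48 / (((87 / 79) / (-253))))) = 9947 / 21106272000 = 0.00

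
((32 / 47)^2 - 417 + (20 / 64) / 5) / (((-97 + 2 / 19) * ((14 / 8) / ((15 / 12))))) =1398386225 / 455478128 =3.07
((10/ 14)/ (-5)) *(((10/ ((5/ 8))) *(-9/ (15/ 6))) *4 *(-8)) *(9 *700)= -1658880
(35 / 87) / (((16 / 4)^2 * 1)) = 35 / 1392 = 0.03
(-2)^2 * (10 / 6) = 20 / 3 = 6.67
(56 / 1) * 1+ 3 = 59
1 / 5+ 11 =56 / 5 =11.20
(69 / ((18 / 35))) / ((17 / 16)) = 6440 / 51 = 126.27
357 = 357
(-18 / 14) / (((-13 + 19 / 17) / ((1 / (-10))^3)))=-153 / 1414000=-0.00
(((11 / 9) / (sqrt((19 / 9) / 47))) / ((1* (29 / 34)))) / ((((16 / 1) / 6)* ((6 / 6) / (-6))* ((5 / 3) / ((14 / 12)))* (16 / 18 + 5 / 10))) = -35343* sqrt(893) / 137750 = -7.67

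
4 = 4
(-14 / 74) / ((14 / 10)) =-5 / 37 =-0.14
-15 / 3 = -5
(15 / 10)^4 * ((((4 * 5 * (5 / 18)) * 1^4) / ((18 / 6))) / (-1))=-75 / 8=-9.38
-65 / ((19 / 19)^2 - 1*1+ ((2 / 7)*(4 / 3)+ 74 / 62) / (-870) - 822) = 7362810 / 93111433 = 0.08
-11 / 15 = -0.73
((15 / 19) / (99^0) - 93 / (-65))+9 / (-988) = 2.21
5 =5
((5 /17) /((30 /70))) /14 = 5 /102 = 0.05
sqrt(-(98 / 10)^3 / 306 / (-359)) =343* sqrt(61030) / 915450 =0.09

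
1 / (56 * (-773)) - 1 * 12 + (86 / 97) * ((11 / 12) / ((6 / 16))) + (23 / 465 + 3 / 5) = -53791449059 / 5857515720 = -9.18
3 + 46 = 49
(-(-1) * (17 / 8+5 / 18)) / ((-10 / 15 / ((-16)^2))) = -2768 / 3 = -922.67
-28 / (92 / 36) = -252 / 23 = -10.96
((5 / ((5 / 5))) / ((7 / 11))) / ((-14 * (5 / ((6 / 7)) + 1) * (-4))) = 0.02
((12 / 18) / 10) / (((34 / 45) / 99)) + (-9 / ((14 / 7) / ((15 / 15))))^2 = 1971 / 68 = 28.99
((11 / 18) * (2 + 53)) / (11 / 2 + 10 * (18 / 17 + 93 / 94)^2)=386232605 / 545265504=0.71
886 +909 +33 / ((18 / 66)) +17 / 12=23009 / 12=1917.42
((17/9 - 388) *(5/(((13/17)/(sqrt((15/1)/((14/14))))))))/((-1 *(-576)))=-295375 *sqrt(15)/67392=-16.98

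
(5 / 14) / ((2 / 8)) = 10 / 7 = 1.43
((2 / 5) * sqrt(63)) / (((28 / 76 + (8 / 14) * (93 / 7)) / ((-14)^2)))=1094856 * sqrt(7) / 37055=78.17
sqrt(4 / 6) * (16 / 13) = 16 * sqrt(6) / 39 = 1.00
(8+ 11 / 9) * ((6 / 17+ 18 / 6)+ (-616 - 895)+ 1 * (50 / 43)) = -10155880 / 731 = -13893.13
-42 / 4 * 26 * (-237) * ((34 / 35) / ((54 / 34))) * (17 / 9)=10091302 / 135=74750.39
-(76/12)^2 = -361/9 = -40.11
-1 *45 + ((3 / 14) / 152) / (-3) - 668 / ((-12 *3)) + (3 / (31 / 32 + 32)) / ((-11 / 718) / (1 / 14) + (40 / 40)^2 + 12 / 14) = -22928018669 / 868830480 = -26.39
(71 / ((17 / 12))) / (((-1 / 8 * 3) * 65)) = -2272 / 1105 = -2.06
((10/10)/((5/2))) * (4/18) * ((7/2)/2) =7/45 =0.16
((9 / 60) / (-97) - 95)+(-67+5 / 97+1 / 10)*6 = -962419 / 1940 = -496.09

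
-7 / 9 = -0.78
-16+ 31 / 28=-417 / 28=-14.89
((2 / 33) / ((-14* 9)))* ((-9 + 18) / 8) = -1 / 1848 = -0.00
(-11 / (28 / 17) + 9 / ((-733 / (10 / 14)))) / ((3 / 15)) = -686255 / 20524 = -33.44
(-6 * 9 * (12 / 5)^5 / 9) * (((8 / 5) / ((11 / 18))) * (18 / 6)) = -644972544 / 171875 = -3752.57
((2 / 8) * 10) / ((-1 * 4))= -5 / 8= -0.62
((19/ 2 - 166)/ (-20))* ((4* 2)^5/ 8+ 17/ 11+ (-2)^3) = 2816061/ 88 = 32000.69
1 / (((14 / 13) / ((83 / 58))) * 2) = 1079 / 1624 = 0.66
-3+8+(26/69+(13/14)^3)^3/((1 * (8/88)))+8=210117297247666211/6787339817965056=30.96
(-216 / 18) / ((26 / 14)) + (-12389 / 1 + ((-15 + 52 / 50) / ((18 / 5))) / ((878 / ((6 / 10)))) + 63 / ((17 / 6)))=-12373.23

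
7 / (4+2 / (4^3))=224 / 129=1.74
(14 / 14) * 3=3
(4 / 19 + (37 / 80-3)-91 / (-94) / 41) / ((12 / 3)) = -6746639 / 11716160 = -0.58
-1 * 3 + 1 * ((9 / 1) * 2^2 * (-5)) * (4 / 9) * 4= -323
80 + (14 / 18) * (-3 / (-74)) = 17767 / 222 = 80.03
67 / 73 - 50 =-3583 / 73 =-49.08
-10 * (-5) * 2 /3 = 33.33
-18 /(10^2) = -9 /50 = -0.18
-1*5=-5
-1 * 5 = -5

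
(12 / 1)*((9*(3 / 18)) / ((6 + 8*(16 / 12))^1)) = 27 / 25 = 1.08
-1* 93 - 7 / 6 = -94.17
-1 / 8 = -0.12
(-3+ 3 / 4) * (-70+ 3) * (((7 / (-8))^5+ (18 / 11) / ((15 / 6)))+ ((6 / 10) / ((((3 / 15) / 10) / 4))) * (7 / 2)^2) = 1597677481989 / 7208960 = 221623.85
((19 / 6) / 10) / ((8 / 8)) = 19 / 60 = 0.32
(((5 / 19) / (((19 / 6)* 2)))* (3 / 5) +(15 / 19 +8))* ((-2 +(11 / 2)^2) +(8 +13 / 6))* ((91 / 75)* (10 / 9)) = 66744041 / 146205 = 456.51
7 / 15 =0.47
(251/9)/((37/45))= 1255/37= 33.92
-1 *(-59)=59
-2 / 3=-0.67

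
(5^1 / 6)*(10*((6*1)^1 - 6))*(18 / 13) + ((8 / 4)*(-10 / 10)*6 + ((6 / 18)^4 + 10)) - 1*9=-890 / 81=-10.99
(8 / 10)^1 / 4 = 1 / 5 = 0.20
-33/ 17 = -1.94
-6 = -6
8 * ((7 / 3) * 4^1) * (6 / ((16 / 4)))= 112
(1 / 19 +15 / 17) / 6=151 / 969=0.16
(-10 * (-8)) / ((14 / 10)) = 400 / 7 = 57.14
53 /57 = 0.93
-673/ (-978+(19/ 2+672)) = 1346/ 593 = 2.27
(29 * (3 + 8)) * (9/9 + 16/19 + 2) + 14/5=116701/95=1228.43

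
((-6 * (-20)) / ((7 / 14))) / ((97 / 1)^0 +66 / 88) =960 / 7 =137.14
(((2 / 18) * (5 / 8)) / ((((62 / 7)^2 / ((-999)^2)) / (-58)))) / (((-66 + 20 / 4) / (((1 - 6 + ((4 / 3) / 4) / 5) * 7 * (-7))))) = 95226778899 / 468968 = 203056.03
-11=-11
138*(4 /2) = 276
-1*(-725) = 725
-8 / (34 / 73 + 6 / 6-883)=73 / 8044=0.01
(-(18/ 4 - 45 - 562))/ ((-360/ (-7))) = 1687/ 144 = 11.72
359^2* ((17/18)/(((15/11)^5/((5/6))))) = 352859036827/16402500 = 21512.52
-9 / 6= -3 / 2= -1.50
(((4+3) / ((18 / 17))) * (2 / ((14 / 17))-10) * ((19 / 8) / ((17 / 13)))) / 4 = -13091 / 576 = -22.73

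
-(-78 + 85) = -7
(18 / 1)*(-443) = -7974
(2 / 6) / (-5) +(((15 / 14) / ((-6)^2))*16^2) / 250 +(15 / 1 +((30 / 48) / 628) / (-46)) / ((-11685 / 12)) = -1219130851 / 23628939600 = -0.05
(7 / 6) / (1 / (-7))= -49 / 6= -8.17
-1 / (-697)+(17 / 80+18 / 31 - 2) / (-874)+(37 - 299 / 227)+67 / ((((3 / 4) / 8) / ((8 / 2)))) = 2977792254564401 / 1028828540640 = 2894.35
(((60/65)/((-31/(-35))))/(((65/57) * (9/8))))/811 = 4256/4248829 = 0.00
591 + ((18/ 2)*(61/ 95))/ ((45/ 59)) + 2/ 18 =2559391/ 4275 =598.69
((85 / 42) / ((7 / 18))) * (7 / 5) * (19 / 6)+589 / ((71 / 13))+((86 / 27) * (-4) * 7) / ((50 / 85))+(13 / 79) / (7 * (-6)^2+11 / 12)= -20.70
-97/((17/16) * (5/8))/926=-6208/39355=-0.16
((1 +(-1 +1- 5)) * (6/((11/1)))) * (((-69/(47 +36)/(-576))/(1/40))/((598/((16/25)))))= -8/59345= -0.00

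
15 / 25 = 0.60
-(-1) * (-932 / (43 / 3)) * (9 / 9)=-2796 / 43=-65.02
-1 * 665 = -665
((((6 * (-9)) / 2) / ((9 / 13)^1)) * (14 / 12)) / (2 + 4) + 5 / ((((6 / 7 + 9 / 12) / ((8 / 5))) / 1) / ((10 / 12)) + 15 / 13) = -5005 / 916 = -5.46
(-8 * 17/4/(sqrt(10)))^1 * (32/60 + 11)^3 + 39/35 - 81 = -88021189 * sqrt(10)/16875 - 2796/35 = -16574.55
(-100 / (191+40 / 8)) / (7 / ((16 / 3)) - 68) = 400 / 52283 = 0.01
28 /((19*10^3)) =7 /4750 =0.00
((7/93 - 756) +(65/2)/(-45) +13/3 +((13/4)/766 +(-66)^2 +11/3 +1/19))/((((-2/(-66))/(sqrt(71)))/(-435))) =-93455044347335 * sqrt(71)/1804696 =-436342852.61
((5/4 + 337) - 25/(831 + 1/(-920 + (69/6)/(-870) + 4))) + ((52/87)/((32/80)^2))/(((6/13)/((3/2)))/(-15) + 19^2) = 3657960668401587271/10815001063580028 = 338.23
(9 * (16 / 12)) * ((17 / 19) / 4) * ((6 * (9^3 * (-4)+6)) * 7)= -6233220 / 19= -328064.21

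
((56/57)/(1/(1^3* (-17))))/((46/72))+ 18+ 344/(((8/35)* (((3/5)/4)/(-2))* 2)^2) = 1150916728/3933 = 292630.75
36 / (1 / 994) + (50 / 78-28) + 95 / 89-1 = 124111535 / 3471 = 35756.71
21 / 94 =0.22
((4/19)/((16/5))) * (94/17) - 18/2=-5579/646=-8.64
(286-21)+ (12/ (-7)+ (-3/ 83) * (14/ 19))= 2906117/ 11039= 263.26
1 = 1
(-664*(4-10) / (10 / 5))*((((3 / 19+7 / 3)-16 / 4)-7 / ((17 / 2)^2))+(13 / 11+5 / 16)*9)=2849920453 / 120802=23591.67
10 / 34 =5 / 17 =0.29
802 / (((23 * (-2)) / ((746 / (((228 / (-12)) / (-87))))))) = -26025702 / 437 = -59555.38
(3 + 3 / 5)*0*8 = 0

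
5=5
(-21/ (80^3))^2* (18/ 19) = 3969/ 2490368000000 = 0.00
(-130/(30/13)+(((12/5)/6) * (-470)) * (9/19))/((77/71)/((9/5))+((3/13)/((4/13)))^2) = -28242096/226309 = -124.79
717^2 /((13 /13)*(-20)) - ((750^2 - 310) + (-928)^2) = -28981569 /20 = -1449078.45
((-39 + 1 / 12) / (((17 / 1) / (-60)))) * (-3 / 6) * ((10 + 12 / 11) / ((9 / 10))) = -1424350 / 1683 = -846.32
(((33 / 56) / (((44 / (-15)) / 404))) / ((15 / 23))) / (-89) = 1.40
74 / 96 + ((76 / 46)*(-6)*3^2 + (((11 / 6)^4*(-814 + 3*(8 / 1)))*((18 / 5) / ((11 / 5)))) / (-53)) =32842985 / 175536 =187.10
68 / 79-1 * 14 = -1038 / 79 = -13.14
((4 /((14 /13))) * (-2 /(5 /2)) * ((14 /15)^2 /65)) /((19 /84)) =-6272 /35625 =-0.18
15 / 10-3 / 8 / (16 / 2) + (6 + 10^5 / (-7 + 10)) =6401431 / 192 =33340.79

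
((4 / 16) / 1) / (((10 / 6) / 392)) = 294 / 5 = 58.80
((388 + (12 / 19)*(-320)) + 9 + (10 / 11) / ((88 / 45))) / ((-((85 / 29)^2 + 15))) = -1510879207 / 182448640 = -8.28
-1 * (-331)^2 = -109561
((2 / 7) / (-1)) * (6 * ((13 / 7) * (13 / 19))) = -2.18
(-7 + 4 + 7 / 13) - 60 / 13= -92 / 13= -7.08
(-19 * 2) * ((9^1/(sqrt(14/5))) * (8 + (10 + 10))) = -5722.75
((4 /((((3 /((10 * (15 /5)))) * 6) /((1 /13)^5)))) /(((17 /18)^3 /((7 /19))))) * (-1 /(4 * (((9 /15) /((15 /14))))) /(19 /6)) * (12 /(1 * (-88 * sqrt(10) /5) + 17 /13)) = 14580000 /2598360593833121 + 256608000 * sqrt(10) /3397856161166389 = 0.00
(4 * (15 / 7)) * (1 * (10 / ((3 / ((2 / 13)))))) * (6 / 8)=300 / 91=3.30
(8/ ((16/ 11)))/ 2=11/ 4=2.75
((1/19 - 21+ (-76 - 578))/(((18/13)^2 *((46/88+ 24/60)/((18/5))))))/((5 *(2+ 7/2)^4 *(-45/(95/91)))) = 0.01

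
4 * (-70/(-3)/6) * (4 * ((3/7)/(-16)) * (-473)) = 788.33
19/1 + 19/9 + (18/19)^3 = 1355698/61731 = 21.96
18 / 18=1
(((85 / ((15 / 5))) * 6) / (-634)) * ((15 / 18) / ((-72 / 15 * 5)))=425 / 45648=0.01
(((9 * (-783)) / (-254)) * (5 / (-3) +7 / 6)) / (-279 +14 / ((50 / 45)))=3915 / 75184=0.05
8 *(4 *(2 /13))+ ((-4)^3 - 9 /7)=-5493 /91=-60.36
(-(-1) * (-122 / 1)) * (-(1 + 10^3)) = 122122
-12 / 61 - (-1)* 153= 9321 / 61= 152.80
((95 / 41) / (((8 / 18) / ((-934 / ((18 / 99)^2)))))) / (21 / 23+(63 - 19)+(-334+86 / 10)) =617338975 / 1175552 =525.15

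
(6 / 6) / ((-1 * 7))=-1 / 7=-0.14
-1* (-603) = 603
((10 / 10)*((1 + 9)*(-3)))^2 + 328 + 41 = 1269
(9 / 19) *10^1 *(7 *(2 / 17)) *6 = 7560 / 323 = 23.41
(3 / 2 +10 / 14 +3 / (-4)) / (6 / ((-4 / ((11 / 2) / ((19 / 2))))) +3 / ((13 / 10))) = 10127 / 9954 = 1.02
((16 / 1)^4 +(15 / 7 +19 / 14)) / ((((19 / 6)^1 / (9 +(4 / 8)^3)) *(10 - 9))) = 28706301 / 152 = 188857.24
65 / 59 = 1.10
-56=-56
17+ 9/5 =18.80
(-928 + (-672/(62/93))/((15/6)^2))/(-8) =3404/25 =136.16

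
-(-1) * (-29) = -29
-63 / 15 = -21 / 5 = -4.20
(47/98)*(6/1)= 141/49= 2.88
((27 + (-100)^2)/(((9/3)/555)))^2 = 3441006450025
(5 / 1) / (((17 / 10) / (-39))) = -114.71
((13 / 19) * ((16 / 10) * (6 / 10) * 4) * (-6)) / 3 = -2496 / 475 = -5.25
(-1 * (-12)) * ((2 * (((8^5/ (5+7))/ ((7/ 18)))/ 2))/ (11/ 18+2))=10616832/ 329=32270.01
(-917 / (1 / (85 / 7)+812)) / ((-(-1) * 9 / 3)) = -11135 / 29583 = -0.38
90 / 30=3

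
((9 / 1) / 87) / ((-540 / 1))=-1 / 5220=-0.00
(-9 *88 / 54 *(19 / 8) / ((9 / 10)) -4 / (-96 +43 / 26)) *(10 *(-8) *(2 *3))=409692320 / 22077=18557.43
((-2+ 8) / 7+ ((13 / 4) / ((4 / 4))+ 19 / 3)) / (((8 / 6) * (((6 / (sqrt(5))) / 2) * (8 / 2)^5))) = 877 * sqrt(5) / 344064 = 0.01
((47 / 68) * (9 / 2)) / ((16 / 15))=6345 / 2176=2.92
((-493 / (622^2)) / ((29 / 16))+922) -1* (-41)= 93142255 / 96721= 963.00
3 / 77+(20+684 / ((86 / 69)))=1883395 / 3311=568.83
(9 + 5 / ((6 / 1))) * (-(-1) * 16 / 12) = 13.11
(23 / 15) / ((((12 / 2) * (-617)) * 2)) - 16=-1776983 / 111060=-16.00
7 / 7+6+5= 12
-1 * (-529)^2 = -279841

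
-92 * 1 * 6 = -552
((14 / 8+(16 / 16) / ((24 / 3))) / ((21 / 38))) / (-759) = -95 / 21252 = -0.00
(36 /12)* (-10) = -30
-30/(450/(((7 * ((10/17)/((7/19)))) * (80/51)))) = -3040/2601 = -1.17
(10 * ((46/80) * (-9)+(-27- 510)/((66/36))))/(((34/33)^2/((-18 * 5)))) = 584304435/2312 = 252726.83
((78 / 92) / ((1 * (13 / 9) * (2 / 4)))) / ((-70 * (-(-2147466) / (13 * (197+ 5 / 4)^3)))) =-58345239069 / 73758298880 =-0.79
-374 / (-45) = 374 / 45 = 8.31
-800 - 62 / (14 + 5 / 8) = -94096 / 117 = -804.24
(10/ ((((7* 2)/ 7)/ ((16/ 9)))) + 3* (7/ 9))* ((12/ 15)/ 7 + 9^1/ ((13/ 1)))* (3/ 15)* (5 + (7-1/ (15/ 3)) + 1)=2372288/ 102375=23.17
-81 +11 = -70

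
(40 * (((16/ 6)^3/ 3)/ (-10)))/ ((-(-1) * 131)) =-0.19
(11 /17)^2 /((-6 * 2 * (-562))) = 121 /1949016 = 0.00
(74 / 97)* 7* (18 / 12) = 777 / 97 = 8.01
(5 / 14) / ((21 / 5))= 25 / 294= 0.09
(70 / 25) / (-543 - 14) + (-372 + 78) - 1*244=-1498344 / 2785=-538.01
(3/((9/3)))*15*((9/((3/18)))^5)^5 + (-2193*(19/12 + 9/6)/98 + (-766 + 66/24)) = 120011073809175424844913432383890331821795902879/392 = 306150698492794451134983200000000000000000000.00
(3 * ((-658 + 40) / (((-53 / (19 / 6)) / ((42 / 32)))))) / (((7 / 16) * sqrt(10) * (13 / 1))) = 17613 * sqrt(10) / 6890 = 8.08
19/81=0.23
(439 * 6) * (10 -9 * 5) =-92190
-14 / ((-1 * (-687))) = -14 / 687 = -0.02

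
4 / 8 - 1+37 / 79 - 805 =-127195 / 158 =-805.03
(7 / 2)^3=343 / 8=42.88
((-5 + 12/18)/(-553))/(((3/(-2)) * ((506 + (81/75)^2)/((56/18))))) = -5000/156026817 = -0.00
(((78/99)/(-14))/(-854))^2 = 169/38917031076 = 0.00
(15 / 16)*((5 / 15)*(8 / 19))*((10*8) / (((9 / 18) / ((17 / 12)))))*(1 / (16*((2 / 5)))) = 2125 / 456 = 4.66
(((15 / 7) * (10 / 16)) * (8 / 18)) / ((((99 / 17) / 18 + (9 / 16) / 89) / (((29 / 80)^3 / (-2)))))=-36900557 / 858547200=-0.04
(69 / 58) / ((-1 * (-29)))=69 / 1682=0.04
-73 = -73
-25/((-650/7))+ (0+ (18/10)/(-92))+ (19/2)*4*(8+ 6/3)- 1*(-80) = 2752293/5980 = 460.25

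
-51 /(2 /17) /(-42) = 289 /28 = 10.32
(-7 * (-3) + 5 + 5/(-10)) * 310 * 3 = 23715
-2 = -2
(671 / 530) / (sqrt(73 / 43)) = 671 * sqrt(3139) / 38690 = 0.97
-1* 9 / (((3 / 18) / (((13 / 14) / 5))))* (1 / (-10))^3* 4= 0.04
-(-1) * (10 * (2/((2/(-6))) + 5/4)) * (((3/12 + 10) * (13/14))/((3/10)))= -1506.99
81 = 81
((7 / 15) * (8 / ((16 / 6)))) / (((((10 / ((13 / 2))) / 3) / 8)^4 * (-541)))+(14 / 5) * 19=-169164142 / 1690625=-100.06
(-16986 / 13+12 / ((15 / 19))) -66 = -88232 / 65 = -1357.42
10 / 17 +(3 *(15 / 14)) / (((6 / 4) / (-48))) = -12170 / 119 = -102.27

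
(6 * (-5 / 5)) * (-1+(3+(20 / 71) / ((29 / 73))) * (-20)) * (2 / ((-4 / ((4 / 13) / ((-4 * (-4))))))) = -464397 / 107068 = -4.34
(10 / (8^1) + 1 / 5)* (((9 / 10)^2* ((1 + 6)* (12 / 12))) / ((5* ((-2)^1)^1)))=-16443 / 20000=-0.82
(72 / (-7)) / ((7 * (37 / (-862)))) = 62064 / 1813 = 34.23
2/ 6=1/ 3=0.33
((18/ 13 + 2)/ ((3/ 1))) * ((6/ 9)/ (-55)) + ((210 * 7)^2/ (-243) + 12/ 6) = -8890.61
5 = 5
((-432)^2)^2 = 34828517376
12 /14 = 0.86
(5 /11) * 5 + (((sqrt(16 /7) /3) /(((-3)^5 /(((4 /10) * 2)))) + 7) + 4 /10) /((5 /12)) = 5509 /275 -64 * sqrt(7) /42525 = 20.03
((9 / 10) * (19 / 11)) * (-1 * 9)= -1539 / 110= -13.99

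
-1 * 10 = -10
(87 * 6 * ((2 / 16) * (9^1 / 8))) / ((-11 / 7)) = -16443 / 352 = -46.71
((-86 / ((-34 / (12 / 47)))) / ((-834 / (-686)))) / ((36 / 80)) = 1179920 / 999549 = 1.18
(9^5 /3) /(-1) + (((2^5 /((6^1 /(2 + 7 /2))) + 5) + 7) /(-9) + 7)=-531376 /27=-19680.59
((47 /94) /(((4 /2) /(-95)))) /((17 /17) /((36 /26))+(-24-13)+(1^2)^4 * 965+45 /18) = -855 /33524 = -0.03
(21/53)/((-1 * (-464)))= 21/24592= 0.00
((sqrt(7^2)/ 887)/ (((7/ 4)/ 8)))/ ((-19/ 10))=-320/ 16853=-0.02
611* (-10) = -6110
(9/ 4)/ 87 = 3/ 116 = 0.03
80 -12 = 68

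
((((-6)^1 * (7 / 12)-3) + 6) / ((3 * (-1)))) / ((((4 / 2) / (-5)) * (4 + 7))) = -5 / 132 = -0.04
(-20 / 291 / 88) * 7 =-35 / 6402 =-0.01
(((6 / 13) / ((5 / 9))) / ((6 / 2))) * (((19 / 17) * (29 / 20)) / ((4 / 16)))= 9918 / 5525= 1.80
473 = 473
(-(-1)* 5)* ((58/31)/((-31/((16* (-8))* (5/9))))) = 185600/8649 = 21.46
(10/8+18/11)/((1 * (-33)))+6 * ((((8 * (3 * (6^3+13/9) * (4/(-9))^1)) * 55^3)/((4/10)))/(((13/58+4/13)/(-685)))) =13022853523794247219/1746756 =7455450860792.38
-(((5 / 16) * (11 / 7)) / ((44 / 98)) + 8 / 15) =-781 / 480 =-1.63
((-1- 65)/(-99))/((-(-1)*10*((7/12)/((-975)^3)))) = -741487500/7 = -105926785.71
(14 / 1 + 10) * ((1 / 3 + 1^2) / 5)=32 / 5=6.40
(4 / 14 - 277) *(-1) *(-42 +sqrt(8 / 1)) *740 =-8600280 +2866760 *sqrt(2) / 7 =-8021107.02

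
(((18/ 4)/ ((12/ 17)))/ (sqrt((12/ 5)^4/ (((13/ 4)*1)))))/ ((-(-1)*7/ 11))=4675*sqrt(13)/ 5376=3.14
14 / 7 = 2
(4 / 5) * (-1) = -4 / 5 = -0.80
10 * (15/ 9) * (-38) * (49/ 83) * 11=-1024100/ 249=-4112.85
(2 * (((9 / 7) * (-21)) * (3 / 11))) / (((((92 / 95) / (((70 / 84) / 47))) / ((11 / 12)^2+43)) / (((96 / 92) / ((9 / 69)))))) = -8996025 / 95128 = -94.57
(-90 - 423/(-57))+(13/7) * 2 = -10489/133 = -78.86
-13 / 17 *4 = -52 / 17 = -3.06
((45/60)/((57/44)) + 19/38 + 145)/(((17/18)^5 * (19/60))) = 314669759040/512568377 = 613.91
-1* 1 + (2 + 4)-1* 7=-2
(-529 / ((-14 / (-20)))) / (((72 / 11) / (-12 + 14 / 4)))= 494615 / 504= 981.38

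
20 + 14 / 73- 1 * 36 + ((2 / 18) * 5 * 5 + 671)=432286 / 657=657.97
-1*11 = -11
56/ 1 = 56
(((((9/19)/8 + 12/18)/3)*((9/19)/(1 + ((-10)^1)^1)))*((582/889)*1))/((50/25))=-32107/7702296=-0.00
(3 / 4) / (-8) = -3 / 32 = -0.09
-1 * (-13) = 13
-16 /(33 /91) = -1456 /33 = -44.12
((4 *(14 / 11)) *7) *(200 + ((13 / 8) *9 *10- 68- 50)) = 8134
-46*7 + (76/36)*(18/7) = -2216/7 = -316.57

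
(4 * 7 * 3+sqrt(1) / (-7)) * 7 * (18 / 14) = 754.71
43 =43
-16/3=-5.33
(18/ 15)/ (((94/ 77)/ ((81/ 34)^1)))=18711/ 7990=2.34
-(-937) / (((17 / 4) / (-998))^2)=14932091968 / 289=51668138.30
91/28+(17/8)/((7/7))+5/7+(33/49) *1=6.76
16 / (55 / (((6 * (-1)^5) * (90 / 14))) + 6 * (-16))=-864 / 5261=-0.16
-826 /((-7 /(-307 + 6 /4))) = -36049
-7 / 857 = -0.01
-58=-58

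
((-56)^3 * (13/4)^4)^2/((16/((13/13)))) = 95969903594929/4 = 23992475898732.25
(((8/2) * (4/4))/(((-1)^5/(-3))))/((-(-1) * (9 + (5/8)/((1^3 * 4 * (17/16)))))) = 408/311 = 1.31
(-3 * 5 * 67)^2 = 1010025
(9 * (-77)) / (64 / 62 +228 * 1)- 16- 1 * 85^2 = -51432583 / 7100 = -7244.03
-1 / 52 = -0.02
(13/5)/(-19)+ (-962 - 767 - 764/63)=-10421464/5985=-1741.26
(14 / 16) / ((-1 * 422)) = -7 / 3376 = -0.00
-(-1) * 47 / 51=47 / 51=0.92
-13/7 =-1.86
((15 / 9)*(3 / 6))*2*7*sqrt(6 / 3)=35*sqrt(2) / 3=16.50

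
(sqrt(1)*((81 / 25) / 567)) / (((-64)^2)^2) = 1 / 2936012800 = 0.00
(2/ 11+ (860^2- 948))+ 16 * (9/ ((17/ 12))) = 138146966/ 187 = 738753.83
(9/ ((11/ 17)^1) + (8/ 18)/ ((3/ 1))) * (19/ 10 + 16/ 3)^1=181195/ 1782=101.68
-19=-19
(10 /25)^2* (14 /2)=28 /25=1.12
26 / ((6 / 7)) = 91 / 3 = 30.33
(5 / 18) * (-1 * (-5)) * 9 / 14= 25 / 28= 0.89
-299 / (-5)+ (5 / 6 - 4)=1699 / 30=56.63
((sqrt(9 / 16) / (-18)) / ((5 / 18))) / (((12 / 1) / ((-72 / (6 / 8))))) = 6 / 5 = 1.20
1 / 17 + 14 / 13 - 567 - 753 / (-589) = -73491571 / 130169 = -564.59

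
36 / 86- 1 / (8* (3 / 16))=-32 / 129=-0.25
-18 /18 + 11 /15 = -4 /15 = -0.27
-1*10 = -10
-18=-18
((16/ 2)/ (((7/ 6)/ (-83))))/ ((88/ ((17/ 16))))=-4233/ 616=-6.87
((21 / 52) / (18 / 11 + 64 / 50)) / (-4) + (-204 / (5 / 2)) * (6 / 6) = -68089803 / 834080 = -81.63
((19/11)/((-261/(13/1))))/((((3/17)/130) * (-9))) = 545870/77517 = 7.04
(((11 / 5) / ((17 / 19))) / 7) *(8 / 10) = 836 / 2975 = 0.28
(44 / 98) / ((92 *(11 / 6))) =3 / 1127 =0.00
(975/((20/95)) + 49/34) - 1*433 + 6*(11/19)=5430489/1292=4203.16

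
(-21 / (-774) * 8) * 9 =84 / 43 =1.95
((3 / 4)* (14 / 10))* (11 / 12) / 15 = 77 / 1200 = 0.06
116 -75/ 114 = 4383/ 38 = 115.34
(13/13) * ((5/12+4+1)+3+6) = 173/12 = 14.42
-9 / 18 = -1 / 2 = -0.50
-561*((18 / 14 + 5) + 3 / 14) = -7293 / 2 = -3646.50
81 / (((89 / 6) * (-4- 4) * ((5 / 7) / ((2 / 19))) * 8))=-1701 / 135280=-0.01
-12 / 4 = -3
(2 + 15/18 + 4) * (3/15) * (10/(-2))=-41/6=-6.83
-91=-91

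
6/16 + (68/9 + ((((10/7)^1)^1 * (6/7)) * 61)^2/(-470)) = -32012683/8124984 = -3.94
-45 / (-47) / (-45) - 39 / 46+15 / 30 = -399 / 1081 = -0.37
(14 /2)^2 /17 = 49 /17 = 2.88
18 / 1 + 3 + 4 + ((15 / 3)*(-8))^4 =2560025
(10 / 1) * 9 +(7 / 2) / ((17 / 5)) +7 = 3333 / 34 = 98.03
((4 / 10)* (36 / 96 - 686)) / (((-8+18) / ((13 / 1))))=-14261 / 40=-356.52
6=6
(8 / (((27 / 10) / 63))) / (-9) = -20.74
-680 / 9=-75.56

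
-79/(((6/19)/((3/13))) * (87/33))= -16511/754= -21.90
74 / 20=37 / 10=3.70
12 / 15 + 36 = 184 / 5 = 36.80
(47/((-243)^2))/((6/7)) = 329/354294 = 0.00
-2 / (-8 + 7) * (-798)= -1596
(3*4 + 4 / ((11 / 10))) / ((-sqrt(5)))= -172*sqrt(5) / 55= -6.99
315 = 315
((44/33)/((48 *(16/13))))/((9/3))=13/1728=0.01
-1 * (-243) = 243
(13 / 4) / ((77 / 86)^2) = 24037 / 5929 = 4.05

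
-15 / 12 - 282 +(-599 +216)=-2665 / 4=-666.25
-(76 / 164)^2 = -361 / 1681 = -0.21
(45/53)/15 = 3/53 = 0.06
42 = 42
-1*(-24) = 24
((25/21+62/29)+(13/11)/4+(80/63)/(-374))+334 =461390779/1366596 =337.62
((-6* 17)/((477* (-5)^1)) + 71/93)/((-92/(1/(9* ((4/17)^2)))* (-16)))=1914047/1741317120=0.00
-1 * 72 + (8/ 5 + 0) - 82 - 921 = -5367/ 5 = -1073.40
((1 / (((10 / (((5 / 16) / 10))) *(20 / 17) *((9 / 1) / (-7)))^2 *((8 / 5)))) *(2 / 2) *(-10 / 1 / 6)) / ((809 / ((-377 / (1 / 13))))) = 69403061 / 2576705126400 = 0.00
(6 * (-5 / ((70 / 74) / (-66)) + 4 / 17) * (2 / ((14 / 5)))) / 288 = 103855 / 19992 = 5.19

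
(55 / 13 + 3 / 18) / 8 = 343 / 624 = 0.55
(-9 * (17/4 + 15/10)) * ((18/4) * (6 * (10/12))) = -1164.38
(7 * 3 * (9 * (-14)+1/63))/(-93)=28.45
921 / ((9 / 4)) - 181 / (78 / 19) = 28489 / 78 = 365.24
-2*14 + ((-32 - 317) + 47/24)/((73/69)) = -207919/584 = -356.03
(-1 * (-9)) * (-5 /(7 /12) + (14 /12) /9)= -3191 /42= -75.98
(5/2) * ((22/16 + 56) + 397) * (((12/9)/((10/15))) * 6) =54525/4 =13631.25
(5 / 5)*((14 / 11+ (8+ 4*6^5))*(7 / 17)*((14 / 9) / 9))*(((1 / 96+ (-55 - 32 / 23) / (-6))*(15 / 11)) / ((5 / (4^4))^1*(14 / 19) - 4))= -29420264734000 / 4127269707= -7128.26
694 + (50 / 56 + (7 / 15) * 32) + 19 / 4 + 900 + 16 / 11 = 3733031 / 2310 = 1616.03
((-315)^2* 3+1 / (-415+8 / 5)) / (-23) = -615294220 / 47541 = -12942.39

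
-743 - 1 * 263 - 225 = -1231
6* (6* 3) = 108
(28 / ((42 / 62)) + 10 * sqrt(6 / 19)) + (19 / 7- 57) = -272 / 21 + 10 * sqrt(114) / 19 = -7.33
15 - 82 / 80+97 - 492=-381.02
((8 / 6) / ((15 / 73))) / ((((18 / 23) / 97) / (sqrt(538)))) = 18654.71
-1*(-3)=3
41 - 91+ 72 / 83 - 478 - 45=-572.13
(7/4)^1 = 7/4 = 1.75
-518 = -518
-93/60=-31/20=-1.55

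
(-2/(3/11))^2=484/9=53.78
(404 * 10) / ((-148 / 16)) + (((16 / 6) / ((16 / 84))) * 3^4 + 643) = 49589 / 37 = 1340.24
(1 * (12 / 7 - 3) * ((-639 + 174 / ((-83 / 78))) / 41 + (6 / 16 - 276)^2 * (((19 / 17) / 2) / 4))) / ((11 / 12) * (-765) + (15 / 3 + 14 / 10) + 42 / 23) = 324766632188115 / 16524370814336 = 19.65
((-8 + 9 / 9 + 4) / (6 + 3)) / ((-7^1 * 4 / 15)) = 5 / 28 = 0.18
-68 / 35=-1.94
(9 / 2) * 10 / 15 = 3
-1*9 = -9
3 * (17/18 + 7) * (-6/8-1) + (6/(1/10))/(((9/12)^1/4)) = 6679/24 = 278.29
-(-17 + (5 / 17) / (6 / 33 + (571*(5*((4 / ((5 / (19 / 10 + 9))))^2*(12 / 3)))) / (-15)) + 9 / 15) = 1664421496669 / 101489084210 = 16.40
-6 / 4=-3 / 2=-1.50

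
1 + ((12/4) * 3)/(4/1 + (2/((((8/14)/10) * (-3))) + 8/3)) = -4/5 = -0.80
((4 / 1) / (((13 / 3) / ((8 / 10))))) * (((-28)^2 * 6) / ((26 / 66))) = 7451136 / 845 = 8817.91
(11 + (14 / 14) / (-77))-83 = -5545 / 77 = -72.01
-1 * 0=0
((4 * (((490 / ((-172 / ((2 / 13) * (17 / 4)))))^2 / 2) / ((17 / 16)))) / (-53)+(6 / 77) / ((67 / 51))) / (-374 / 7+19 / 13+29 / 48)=262124558016 / 210647108535721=0.00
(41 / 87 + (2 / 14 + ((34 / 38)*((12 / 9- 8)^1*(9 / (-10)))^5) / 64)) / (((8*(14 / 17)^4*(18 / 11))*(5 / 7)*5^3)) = 2324381161421 / 11430296640000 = 0.20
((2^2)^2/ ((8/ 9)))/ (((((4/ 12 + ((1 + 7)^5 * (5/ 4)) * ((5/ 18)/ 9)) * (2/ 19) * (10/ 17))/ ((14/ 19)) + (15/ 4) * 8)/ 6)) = 260253/ 328360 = 0.79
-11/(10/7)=-77/10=-7.70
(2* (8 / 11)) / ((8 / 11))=2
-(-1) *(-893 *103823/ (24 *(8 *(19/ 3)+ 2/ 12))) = -92713939/ 1220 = -75995.03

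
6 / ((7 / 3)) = 18 / 7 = 2.57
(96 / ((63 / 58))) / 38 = 928 / 399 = 2.33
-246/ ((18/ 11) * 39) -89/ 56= -35669/ 6552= -5.44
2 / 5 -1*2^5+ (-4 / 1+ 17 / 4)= -627 / 20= -31.35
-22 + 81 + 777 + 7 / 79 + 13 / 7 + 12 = 470020 / 553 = 849.95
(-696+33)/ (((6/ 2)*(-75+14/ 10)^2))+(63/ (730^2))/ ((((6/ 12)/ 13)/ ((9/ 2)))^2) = 1.58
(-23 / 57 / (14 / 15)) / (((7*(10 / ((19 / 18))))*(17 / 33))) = -253 / 19992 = -0.01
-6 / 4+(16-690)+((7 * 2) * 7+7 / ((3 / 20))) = -3185 / 6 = -530.83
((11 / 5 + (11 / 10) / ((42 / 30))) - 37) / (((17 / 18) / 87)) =-3133.32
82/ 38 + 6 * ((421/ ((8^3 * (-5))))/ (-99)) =1739839/ 802560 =2.17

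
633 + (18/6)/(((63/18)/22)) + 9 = 4626/7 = 660.86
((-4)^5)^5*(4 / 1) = -4503599627370496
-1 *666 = -666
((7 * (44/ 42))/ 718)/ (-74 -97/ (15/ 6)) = -55/ 607428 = -0.00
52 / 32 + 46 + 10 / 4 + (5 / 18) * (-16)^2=8729 / 72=121.24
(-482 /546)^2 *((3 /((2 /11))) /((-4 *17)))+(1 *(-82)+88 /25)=-6644879651 /84466200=-78.67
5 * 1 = 5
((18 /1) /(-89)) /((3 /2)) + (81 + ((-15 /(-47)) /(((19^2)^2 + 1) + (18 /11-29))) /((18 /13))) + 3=83.87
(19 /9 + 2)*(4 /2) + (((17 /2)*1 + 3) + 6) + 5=553 /18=30.72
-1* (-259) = 259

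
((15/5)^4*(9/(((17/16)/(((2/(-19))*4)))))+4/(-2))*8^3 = -48106496/323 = -148936.52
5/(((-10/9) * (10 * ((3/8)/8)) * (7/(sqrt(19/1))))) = -48 * sqrt(19)/35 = -5.98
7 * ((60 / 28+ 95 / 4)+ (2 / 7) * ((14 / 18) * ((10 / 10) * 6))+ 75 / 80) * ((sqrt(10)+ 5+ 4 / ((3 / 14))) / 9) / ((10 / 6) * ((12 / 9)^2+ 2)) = 9463 * sqrt(10) / 2720+ 671873 / 8160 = 93.34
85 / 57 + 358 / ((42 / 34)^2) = 1978273 / 8379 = 236.10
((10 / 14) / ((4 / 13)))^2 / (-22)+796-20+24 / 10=67108091 / 86240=778.16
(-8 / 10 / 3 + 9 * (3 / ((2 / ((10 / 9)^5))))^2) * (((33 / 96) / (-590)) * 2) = -34217162023 / 507951307800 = -0.07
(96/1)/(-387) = -32/129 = -0.25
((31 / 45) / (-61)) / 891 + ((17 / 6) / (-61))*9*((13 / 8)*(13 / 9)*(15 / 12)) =-191990209 / 156530880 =-1.23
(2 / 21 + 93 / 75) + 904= 905.34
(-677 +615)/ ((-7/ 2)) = 17.71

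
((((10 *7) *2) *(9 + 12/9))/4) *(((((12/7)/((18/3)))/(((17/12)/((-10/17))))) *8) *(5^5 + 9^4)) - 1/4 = -3843405089/1156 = -3324744.89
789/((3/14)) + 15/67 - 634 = 204231/67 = 3048.22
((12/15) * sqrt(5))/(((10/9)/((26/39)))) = 12 * sqrt(5)/25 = 1.07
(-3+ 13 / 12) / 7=-23 / 84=-0.27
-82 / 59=-1.39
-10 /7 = -1.43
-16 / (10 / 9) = -72 / 5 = -14.40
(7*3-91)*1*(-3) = 210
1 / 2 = 0.50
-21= -21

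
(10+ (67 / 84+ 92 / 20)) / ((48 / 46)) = 148741 / 10080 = 14.76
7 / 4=1.75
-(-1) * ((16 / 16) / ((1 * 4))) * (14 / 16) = 7 / 32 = 0.22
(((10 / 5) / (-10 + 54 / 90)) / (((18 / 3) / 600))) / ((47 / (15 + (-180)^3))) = 2640101.86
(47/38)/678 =47/25764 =0.00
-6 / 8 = -3 / 4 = -0.75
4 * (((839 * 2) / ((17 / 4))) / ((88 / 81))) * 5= 1359180 / 187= 7268.34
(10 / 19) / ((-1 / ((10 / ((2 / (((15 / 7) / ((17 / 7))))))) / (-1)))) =750 / 323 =2.32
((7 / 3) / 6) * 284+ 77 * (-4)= -1778 / 9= -197.56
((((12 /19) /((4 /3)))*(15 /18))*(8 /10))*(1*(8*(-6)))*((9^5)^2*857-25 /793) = -682451183722745088 /15067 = -45294430458800.36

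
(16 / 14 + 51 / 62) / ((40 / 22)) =9383 / 8680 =1.08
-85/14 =-6.07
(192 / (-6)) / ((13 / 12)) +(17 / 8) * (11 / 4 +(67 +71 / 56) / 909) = -124595299 / 5294016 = -23.54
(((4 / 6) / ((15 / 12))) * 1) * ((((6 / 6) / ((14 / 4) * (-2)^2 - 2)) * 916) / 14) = 916 / 315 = 2.91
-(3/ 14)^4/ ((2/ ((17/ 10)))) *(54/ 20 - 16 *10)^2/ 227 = -3407151033/ 17440864000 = -0.20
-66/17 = -3.88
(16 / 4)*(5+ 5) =40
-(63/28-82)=319/4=79.75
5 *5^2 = 125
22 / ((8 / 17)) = 46.75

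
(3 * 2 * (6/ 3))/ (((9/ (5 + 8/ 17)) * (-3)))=-124/ 51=-2.43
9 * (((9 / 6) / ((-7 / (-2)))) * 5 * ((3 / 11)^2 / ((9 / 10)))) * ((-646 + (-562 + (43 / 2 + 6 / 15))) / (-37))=1601235 / 31339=51.09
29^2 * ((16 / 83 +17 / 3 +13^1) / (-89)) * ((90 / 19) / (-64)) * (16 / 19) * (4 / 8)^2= 2.78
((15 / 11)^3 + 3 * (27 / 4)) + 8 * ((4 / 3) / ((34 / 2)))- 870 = -229868651 / 271524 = -846.59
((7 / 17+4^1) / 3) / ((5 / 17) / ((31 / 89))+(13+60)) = 775 / 38916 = 0.02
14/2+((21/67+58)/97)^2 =7.36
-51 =-51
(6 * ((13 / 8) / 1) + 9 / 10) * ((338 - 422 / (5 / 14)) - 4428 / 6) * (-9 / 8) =3789909 / 200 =18949.54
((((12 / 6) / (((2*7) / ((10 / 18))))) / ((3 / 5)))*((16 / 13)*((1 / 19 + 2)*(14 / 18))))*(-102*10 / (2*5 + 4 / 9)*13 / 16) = -55250 / 2679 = -20.62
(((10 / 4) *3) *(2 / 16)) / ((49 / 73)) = 1095 / 784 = 1.40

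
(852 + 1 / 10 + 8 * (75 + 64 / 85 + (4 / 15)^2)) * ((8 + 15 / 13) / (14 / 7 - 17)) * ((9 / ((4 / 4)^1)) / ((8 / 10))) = -78112979 / 7800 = -10014.48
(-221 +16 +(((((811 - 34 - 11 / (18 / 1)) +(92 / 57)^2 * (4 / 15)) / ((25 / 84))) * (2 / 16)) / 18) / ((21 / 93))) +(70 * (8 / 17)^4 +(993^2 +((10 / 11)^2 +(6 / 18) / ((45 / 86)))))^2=26133534373653399561462749642887303 / 26877993333371335089000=972302286465.95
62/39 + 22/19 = 2036/741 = 2.75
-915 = -915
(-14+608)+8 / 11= 6542 / 11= 594.73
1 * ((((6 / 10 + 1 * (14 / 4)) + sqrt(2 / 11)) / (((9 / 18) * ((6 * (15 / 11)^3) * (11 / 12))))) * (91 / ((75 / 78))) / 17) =104104 * sqrt(22) / 1434375 + 23475452 / 7171875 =3.61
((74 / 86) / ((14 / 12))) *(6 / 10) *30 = 3996 / 301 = 13.28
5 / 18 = 0.28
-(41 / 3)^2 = -1681 / 9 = -186.78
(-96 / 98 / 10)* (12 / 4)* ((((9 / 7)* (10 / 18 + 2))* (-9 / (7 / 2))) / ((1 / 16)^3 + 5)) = 40697856 / 81958135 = 0.50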